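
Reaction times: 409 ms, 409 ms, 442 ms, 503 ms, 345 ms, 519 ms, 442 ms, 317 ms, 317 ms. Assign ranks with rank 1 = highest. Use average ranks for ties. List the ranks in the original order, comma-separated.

Sorted (descending): 519, 503, 442, 442, 409, 409, 345, 317, 317
The 2 values of 442 occupy positions 3–4 → average rank (3+4)/2 = 3.5.
The 2 values of 409 occupy positions 5–6 → average rank (5+6)/2 = 5.5.
The 2 values of 317 occupy positions 8–9 → average rank (8+9)/2 = 8.5.

5.5, 5.5, 3.5, 2, 7, 1, 3.5, 8.5, 8.5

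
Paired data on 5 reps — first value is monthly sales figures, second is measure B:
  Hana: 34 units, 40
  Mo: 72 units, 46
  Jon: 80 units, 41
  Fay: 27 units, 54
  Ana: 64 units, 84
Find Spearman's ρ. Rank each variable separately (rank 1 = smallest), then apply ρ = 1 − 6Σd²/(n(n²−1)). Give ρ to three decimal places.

-0.200

Ranks of variable 1: 2, 4, 5, 1, 3
Ranks of variable 2: 1, 3, 2, 4, 5
d = r₁ − r₂: 1, 1, 3, -3, -2
d²: 1, 1, 9, 9, 4; Σd² = 24
ρ = 1 − 6·24/(5·24) = 1 − 144/120 = -0.200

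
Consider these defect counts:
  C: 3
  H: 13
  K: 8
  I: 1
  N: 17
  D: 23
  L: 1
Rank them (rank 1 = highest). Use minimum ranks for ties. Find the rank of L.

Sorted (descending): 23, 17, 13, 8, 3, 1, 1
The 2 values of 1 occupy positions 6–7 → each gets rank 6.
L has value 1 → rank 6.

6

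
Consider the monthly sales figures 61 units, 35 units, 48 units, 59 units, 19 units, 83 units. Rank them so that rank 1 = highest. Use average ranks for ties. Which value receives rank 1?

Sorted (descending): 83, 61, 59, 48, 35, 19
No ties — each value takes its position as its rank.
Rank 1 → value 83.

83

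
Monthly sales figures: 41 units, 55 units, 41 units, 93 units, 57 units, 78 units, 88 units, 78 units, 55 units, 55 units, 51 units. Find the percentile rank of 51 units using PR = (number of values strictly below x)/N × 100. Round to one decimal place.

N = 11.
Strictly below 51: 2. Equal to 51: 1.
PR = 2/11 × 100 = 18.2

18.2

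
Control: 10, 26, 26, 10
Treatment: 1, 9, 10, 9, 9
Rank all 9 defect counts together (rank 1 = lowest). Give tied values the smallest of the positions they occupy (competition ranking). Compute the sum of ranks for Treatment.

Sorted (ascending): 1, 9, 9, 9, 10, 10, 10, 26, 26
The 3 values of 9 occupy positions 2–4 → each gets rank 2.
The 3 values of 10 occupy positions 5–7 → each gets rank 5.
The 2 values of 26 occupy positions 8–9 → each gets rank 8.
Treatment values → pooled ranks: 1→1, 9→2, 10→5, 9→2, 9→2
Rank sum = 1 + 2 + 5 + 2 + 2 = 12

12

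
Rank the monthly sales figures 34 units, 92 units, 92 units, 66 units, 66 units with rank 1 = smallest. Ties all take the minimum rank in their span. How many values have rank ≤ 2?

Sorted (ascending): 34, 66, 66, 92, 92
The 2 values of 66 occupy positions 2–3 → each gets rank 2.
The 2 values of 92 occupy positions 4–5 → each gets rank 4.
Ranks ≤ 2: {1, 2, 2} → 3 values.

3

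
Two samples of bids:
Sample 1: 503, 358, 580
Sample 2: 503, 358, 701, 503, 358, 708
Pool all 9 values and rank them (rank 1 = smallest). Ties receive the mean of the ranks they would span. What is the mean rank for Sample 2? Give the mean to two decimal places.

Sorted (ascending): 358, 358, 358, 503, 503, 503, 580, 701, 708
The 3 values of 358 occupy positions 1–3 → average rank 2.
The 3 values of 503 occupy positions 4–6 → average rank 5.
Sample 2 values → pooled ranks: 503→5, 358→2, 701→8, 503→5, 358→2, 708→9
Mean rank = (5 + 2 + 8 + 5 + 2 + 9) / 6 = 5.17

5.17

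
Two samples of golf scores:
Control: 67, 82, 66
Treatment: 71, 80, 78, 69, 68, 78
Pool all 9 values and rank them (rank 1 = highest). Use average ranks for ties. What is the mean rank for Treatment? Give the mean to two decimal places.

Sorted (descending): 82, 80, 78, 78, 71, 69, 68, 67, 66
The 2 values of 78 occupy positions 3–4 → average rank (3+4)/2 = 3.5.
Treatment values → pooled ranks: 71→5, 80→2, 78→3.5, 69→6, 68→7, 78→3.5
Mean rank = (5 + 2 + 3.5 + 6 + 7 + 3.5) / 6 = 4.50

4.50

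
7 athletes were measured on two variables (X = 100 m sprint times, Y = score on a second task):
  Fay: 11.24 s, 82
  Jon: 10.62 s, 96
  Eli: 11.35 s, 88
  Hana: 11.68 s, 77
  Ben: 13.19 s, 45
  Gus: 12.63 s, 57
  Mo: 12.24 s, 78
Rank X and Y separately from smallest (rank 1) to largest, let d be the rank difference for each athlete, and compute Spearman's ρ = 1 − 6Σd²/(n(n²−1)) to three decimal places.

-0.929

Ranks of variable 1: 2, 1, 3, 4, 7, 6, 5
Ranks of variable 2: 5, 7, 6, 3, 1, 2, 4
d = r₁ − r₂: -3, -6, -3, 1, 6, 4, 1
d²: 9, 36, 9, 1, 36, 16, 1; Σd² = 108
ρ = 1 − 6·108/(7·48) = 1 − 648/336 = -0.929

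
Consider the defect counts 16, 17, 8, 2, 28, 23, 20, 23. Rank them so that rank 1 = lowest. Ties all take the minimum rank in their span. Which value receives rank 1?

2

Sorted (ascending): 2, 8, 16, 17, 20, 23, 23, 28
The 2 values of 23 occupy positions 6–7 → each gets rank 6.
Rank 1 → value 2.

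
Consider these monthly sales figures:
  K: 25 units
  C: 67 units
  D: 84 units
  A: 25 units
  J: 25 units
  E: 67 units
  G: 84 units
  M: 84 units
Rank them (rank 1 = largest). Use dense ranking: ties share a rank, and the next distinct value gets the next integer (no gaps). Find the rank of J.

3

Sorted (descending): 84, 84, 84, 67, 67, 25, 25, 25
The 3 values of 84 share dense rank 1.
The 2 values of 67 share dense rank 2.
The 3 values of 25 share dense rank 3.
J has value 25 units → rank 3.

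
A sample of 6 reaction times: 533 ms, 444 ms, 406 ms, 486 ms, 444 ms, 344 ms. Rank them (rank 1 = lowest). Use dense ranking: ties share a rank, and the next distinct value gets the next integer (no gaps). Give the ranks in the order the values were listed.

Sorted (ascending): 344, 406, 444, 444, 486, 533
The 2 values of 444 share dense rank 3.
Remaining distinct values take the next consecutive integers.

5, 3, 2, 4, 3, 1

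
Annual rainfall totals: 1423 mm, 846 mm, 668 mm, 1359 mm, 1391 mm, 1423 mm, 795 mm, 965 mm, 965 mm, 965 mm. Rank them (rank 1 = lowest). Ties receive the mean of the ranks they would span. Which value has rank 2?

795

Sorted (ascending): 668, 795, 846, 965, 965, 965, 1359, 1391, 1423, 1423
The 3 values of 965 occupy positions 4–6 → average rank 5.
The 2 values of 1423 occupy positions 9–10 → average rank (9+10)/2 = 9.5.
Rank 2 → value 795.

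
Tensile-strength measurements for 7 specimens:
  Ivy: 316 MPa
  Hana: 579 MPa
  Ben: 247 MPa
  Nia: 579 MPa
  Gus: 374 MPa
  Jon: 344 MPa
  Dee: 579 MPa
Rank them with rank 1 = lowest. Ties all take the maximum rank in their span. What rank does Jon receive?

3

Sorted (ascending): 247, 316, 344, 374, 579, 579, 579
The 3 values of 579 occupy positions 5–7 → each gets rank 7.
Jon has value 344 MPa → rank 3.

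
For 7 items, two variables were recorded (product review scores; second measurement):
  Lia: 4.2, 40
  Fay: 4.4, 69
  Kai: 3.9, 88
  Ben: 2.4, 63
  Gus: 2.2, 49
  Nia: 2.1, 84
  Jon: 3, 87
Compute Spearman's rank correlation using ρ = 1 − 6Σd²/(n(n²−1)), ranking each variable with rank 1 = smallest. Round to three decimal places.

-0.036

Ranks of variable 1: 6, 7, 5, 3, 2, 1, 4
Ranks of variable 2: 1, 4, 7, 3, 2, 5, 6
d = r₁ − r₂: 5, 3, -2, 0, 0, -4, -2
d²: 25, 9, 4, 0, 0, 16, 4; Σd² = 58
ρ = 1 − 6·58/(7·48) = 1 − 348/336 = -0.036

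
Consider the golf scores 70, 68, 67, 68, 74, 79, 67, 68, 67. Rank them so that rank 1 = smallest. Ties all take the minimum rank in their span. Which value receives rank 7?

Sorted (ascending): 67, 67, 67, 68, 68, 68, 70, 74, 79
The 3 values of 67 occupy positions 1–3 → each gets rank 1.
The 3 values of 68 occupy positions 4–6 → each gets rank 4.
Rank 7 → value 70.

70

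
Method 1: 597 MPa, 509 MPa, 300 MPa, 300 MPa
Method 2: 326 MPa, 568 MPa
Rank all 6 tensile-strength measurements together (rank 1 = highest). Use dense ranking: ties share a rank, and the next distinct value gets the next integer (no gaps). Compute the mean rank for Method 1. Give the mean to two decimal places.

Sorted (descending): 597, 568, 509, 326, 300, 300
The 2 values of 300 share dense rank 5.
Remaining distinct values take the next consecutive integers.
Method 1 values → pooled ranks: 597→1, 509→3, 300→5, 300→5
Mean rank = (1 + 3 + 5 + 5) / 4 = 3.50

3.50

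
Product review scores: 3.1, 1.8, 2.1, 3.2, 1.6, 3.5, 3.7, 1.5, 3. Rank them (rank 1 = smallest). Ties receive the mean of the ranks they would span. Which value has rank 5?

3

Sorted (ascending): 1.5, 1.6, 1.8, 2.1, 3, 3.1, 3.2, 3.5, 3.7
No ties — each value takes its position as its rank.
Rank 5 → value 3.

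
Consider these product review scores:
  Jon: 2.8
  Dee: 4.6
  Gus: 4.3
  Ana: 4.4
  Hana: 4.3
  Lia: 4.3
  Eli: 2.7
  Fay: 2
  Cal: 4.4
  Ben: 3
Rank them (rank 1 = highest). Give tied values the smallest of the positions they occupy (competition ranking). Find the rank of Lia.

4

Sorted (descending): 4.6, 4.4, 4.4, 4.3, 4.3, 4.3, 3, 2.8, 2.7, 2
The 2 values of 4.4 occupy positions 2–3 → each gets rank 2.
The 3 values of 4.3 occupy positions 4–6 → each gets rank 4.
Lia has value 4.3 → rank 4.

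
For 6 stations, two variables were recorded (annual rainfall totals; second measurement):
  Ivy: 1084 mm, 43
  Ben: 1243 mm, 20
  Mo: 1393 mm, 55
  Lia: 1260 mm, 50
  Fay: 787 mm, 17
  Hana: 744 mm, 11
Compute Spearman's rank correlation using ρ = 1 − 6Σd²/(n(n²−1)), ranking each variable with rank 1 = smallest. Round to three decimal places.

Ranks of variable 1: 3, 4, 6, 5, 2, 1
Ranks of variable 2: 4, 3, 6, 5, 2, 1
d = r₁ − r₂: -1, 1, 0, 0, 0, 0
d²: 1, 1, 0, 0, 0, 0; Σd² = 2
ρ = 1 − 6·2/(6·35) = 1 − 12/210 = 0.943

0.943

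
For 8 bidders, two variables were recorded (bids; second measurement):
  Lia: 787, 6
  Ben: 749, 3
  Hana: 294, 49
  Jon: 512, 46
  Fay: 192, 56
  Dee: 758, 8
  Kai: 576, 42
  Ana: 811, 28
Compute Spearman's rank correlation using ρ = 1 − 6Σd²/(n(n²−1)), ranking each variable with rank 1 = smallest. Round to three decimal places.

Ranks of variable 1: 7, 5, 2, 3, 1, 6, 4, 8
Ranks of variable 2: 2, 1, 7, 6, 8, 3, 5, 4
d = r₁ − r₂: 5, 4, -5, -3, -7, 3, -1, 4
d²: 25, 16, 25, 9, 49, 9, 1, 16; Σd² = 150
ρ = 1 − 6·150/(8·63) = 1 − 900/504 = -0.786

-0.786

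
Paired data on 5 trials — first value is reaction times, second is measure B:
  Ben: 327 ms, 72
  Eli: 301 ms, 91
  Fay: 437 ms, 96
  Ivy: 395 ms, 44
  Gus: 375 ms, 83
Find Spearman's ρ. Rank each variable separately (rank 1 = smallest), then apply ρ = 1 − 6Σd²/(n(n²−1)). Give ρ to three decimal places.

Ranks of variable 1: 2, 1, 5, 4, 3
Ranks of variable 2: 2, 4, 5, 1, 3
d = r₁ − r₂: 0, -3, 0, 3, 0
d²: 0, 9, 0, 9, 0; Σd² = 18
ρ = 1 − 6·18/(5·24) = 1 − 108/120 = 0.100

0.100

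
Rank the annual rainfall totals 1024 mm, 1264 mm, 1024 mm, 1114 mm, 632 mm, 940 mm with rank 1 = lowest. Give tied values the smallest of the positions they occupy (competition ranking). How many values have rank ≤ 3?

4

Sorted (ascending): 632, 940, 1024, 1024, 1114, 1264
The 2 values of 1024 occupy positions 3–4 → each gets rank 3.
Ranks ≤ 3: {1, 2, 3, 3} → 4 values.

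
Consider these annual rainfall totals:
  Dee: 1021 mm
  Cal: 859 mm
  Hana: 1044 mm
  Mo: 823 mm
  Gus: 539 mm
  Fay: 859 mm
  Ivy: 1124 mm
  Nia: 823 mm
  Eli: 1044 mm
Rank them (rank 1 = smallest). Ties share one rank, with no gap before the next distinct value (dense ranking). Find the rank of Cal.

3

Sorted (ascending): 539, 823, 823, 859, 859, 1021, 1044, 1044, 1124
The 2 values of 823 share dense rank 2.
The 2 values of 859 share dense rank 3.
The 2 values of 1044 share dense rank 5.
Remaining distinct values take the next consecutive integers.
Cal has value 859 mm → rank 3.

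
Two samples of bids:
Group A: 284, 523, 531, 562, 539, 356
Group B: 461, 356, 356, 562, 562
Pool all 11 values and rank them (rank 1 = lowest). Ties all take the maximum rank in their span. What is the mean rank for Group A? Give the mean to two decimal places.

6.17

Sorted (ascending): 284, 356, 356, 356, 461, 523, 531, 539, 562, 562, 562
The 3 values of 356 occupy positions 2–4 → each gets rank 4.
The 3 values of 562 occupy positions 9–11 → each gets rank 11.
Group A values → pooled ranks: 284→1, 523→6, 531→7, 562→11, 539→8, 356→4
Mean rank = (1 + 6 + 7 + 11 + 8 + 4) / 6 = 6.17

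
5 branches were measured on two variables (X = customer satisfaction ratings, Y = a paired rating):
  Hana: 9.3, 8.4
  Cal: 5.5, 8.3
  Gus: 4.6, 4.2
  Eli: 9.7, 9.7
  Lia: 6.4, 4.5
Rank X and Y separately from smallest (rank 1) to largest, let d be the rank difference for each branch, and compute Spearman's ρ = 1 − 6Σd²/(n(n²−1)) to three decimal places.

Ranks of variable 1: 4, 2, 1, 5, 3
Ranks of variable 2: 4, 3, 1, 5, 2
d = r₁ − r₂: 0, -1, 0, 0, 1
d²: 0, 1, 0, 0, 1; Σd² = 2
ρ = 1 − 6·2/(5·24) = 1 − 12/120 = 0.900

0.900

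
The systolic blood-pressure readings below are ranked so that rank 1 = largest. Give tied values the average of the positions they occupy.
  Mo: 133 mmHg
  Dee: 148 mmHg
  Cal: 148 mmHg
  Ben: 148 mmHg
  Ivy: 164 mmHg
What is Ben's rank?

3

Sorted (descending): 164, 148, 148, 148, 133
The 3 values of 148 occupy positions 2–4 → average rank 3.
Ben has value 148 mmHg → rank 3.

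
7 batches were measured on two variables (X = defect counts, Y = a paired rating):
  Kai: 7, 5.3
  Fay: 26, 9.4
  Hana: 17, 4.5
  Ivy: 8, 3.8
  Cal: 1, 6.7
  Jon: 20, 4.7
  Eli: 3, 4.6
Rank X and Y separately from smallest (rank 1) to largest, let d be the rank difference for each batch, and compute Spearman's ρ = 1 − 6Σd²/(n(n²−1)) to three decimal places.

Ranks of variable 1: 3, 7, 5, 4, 1, 6, 2
Ranks of variable 2: 5, 7, 2, 1, 6, 4, 3
d = r₁ − r₂: -2, 0, 3, 3, -5, 2, -1
d²: 4, 0, 9, 9, 25, 4, 1; Σd² = 52
ρ = 1 − 6·52/(7·48) = 1 − 312/336 = 0.071

0.071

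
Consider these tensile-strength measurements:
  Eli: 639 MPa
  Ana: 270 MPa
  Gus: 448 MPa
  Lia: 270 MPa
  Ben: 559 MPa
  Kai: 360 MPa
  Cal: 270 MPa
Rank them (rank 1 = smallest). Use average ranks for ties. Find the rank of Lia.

2

Sorted (ascending): 270, 270, 270, 360, 448, 559, 639
The 3 values of 270 occupy positions 1–3 → average rank 2.
Lia has value 270 MPa → rank 2.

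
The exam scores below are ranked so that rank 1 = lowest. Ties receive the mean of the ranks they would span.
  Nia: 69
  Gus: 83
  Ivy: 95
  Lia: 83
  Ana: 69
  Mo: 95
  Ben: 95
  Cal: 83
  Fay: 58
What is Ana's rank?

2.5

Sorted (ascending): 58, 69, 69, 83, 83, 83, 95, 95, 95
The 2 values of 69 occupy positions 2–3 → average rank (2+3)/2 = 2.5.
The 3 values of 83 occupy positions 4–6 → average rank 5.
The 3 values of 95 occupy positions 7–9 → average rank 8.
Ana has value 69 → rank 2.5.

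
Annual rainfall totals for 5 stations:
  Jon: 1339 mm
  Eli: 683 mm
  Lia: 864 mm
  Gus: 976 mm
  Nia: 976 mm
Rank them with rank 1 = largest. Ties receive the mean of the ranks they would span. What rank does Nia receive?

Sorted (descending): 1339, 976, 976, 864, 683
The 2 values of 976 occupy positions 2–3 → average rank (2+3)/2 = 2.5.
Nia has value 976 mm → rank 2.5.

2.5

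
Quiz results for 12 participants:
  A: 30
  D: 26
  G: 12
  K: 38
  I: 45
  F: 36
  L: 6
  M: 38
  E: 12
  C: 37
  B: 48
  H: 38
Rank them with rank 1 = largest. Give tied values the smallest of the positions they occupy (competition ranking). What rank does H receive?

Sorted (descending): 48, 45, 38, 38, 38, 37, 36, 30, 26, 12, 12, 6
The 3 values of 38 occupy positions 3–5 → each gets rank 3.
The 2 values of 12 occupy positions 10–11 → each gets rank 10.
H has value 38 → rank 3.

3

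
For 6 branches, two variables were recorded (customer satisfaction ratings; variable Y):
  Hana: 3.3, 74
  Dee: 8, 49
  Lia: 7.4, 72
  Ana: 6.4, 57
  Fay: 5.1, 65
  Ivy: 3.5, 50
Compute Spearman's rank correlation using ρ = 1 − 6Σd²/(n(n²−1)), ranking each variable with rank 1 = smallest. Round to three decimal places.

Ranks of variable 1: 1, 6, 5, 4, 3, 2
Ranks of variable 2: 6, 1, 5, 3, 4, 2
d = r₁ − r₂: -5, 5, 0, 1, -1, 0
d²: 25, 25, 0, 1, 1, 0; Σd² = 52
ρ = 1 − 6·52/(6·35) = 1 − 312/210 = -0.486

-0.486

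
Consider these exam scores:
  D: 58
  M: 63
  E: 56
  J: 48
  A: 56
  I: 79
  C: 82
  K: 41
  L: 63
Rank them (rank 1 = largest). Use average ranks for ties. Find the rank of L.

Sorted (descending): 82, 79, 63, 63, 58, 56, 56, 48, 41
The 2 values of 63 occupy positions 3–4 → average rank (3+4)/2 = 3.5.
The 2 values of 56 occupy positions 6–7 → average rank (6+7)/2 = 6.5.
L has value 63 → rank 3.5.

3.5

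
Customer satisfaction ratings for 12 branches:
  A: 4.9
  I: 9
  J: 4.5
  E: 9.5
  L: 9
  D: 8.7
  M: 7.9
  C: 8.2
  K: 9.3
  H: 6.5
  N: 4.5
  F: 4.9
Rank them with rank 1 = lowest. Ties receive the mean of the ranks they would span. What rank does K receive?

Sorted (ascending): 4.5, 4.5, 4.9, 4.9, 6.5, 7.9, 8.2, 8.7, 9, 9, 9.3, 9.5
The 2 values of 4.5 occupy positions 1–2 → average rank (1+2)/2 = 1.5.
The 2 values of 4.9 occupy positions 3–4 → average rank (3+4)/2 = 3.5.
The 2 values of 9 occupy positions 9–10 → average rank (9+10)/2 = 9.5.
K has value 9.3 → rank 11.

11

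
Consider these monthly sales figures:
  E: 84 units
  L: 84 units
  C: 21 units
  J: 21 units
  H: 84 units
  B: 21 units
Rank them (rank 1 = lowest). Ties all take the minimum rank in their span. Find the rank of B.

Sorted (ascending): 21, 21, 21, 84, 84, 84
The 3 values of 21 occupy positions 1–3 → each gets rank 1.
The 3 values of 84 occupy positions 4–6 → each gets rank 4.
B has value 21 units → rank 1.

1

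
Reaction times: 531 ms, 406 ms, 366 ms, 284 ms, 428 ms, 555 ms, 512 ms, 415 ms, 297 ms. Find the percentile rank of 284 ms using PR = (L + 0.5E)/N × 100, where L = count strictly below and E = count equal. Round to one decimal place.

5.6

N = 9.
Strictly below 284: 0. Equal to 284: 1.
PR = (0 + 0.5·1)/9 × 100 = 5.6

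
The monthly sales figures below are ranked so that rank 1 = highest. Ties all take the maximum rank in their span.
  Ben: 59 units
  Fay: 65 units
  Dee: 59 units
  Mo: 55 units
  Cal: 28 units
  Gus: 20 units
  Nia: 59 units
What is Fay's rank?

Sorted (descending): 65, 59, 59, 59, 55, 28, 20
The 3 values of 59 occupy positions 2–4 → each gets rank 4.
Fay has value 65 units → rank 1.

1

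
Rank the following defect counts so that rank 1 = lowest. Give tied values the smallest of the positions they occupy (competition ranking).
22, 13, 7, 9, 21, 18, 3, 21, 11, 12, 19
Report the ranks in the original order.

11, 6, 2, 3, 9, 7, 1, 9, 4, 5, 8

Sorted (ascending): 3, 7, 9, 11, 12, 13, 18, 19, 21, 21, 22
The 2 values of 21 occupy positions 9–10 → each gets rank 9.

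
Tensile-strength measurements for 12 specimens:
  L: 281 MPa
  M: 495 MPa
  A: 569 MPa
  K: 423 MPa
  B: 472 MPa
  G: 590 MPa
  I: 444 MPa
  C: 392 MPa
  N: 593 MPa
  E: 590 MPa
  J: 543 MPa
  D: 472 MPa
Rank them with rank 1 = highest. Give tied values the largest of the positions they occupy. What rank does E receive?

3

Sorted (descending): 593, 590, 590, 569, 543, 495, 472, 472, 444, 423, 392, 281
The 2 values of 590 occupy positions 2–3 → each gets rank 3.
The 2 values of 472 occupy positions 7–8 → each gets rank 8.
E has value 590 MPa → rank 3.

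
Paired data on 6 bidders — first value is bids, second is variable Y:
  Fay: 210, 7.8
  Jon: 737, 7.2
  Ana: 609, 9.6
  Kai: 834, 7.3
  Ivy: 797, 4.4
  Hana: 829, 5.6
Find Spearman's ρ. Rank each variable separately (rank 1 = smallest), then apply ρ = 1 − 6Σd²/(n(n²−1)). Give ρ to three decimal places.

Ranks of variable 1: 1, 3, 2, 6, 4, 5
Ranks of variable 2: 5, 3, 6, 4, 1, 2
d = r₁ − r₂: -4, 0, -4, 2, 3, 3
d²: 16, 0, 16, 4, 9, 9; Σd² = 54
ρ = 1 − 6·54/(6·35) = 1 − 324/210 = -0.543

-0.543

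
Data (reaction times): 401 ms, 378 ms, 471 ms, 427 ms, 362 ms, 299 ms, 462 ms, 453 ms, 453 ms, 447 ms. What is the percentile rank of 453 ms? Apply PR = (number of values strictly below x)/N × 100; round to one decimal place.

60.0

N = 10.
Strictly below 453: 6. Equal to 453: 2.
PR = 6/10 × 100 = 60.0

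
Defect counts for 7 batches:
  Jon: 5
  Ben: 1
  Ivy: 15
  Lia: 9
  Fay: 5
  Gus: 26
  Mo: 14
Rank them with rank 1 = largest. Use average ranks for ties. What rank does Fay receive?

5.5

Sorted (descending): 26, 15, 14, 9, 5, 5, 1
The 2 values of 5 occupy positions 5–6 → average rank (5+6)/2 = 5.5.
Fay has value 5 → rank 5.5.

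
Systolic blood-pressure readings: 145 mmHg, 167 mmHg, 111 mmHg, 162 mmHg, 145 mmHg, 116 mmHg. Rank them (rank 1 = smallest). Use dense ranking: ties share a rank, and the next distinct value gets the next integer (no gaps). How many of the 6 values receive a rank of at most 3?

Sorted (ascending): 111, 116, 145, 145, 162, 167
The 2 values of 145 share dense rank 3.
Remaining distinct values take the next consecutive integers.
Ranks ≤ 3: {1, 2, 3, 3} → 4 values.

4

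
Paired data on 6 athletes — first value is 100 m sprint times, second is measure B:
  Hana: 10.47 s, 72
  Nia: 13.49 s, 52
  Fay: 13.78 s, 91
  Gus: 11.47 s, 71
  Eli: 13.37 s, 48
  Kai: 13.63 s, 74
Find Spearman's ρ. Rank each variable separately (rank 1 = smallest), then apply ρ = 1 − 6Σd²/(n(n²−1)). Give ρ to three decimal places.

Ranks of variable 1: 1, 4, 6, 2, 3, 5
Ranks of variable 2: 4, 2, 6, 3, 1, 5
d = r₁ − r₂: -3, 2, 0, -1, 2, 0
d²: 9, 4, 0, 1, 4, 0; Σd² = 18
ρ = 1 − 6·18/(6·35) = 1 − 108/210 = 0.486

0.486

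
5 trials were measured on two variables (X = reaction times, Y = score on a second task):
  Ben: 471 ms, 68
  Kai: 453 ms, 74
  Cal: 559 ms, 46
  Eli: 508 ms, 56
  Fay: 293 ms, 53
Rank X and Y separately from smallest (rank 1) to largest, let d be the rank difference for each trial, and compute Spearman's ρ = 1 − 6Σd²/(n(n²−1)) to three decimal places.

-0.400

Ranks of variable 1: 3, 2, 5, 4, 1
Ranks of variable 2: 4, 5, 1, 3, 2
d = r₁ − r₂: -1, -3, 4, 1, -1
d²: 1, 9, 16, 1, 1; Σd² = 28
ρ = 1 − 6·28/(5·24) = 1 − 168/120 = -0.400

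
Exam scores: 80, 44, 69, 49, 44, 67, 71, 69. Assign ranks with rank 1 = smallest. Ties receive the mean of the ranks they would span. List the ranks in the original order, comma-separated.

8, 1.5, 5.5, 3, 1.5, 4, 7, 5.5

Sorted (ascending): 44, 44, 49, 67, 69, 69, 71, 80
The 2 values of 44 occupy positions 1–2 → average rank (1+2)/2 = 1.5.
The 2 values of 69 occupy positions 5–6 → average rank (5+6)/2 = 5.5.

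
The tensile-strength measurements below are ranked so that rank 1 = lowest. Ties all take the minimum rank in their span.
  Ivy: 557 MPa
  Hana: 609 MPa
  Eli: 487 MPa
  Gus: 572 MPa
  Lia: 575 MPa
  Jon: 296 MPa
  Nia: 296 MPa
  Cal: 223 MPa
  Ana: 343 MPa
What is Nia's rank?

Sorted (ascending): 223, 296, 296, 343, 487, 557, 572, 575, 609
The 2 values of 296 occupy positions 2–3 → each gets rank 2.
Nia has value 296 MPa → rank 2.

2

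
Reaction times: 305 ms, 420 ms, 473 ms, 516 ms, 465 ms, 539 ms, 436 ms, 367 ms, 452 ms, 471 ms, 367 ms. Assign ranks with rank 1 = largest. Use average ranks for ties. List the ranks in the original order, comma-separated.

11, 8, 3, 2, 5, 1, 7, 9.5, 6, 4, 9.5

Sorted (descending): 539, 516, 473, 471, 465, 452, 436, 420, 367, 367, 305
The 2 values of 367 occupy positions 9–10 → average rank (9+10)/2 = 9.5.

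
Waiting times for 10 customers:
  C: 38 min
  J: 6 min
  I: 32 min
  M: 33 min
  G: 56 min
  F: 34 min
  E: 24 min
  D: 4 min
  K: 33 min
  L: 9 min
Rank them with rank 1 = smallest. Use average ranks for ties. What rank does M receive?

Sorted (ascending): 4, 6, 9, 24, 32, 33, 33, 34, 38, 56
The 2 values of 33 occupy positions 6–7 → average rank (6+7)/2 = 6.5.
M has value 33 min → rank 6.5.

6.5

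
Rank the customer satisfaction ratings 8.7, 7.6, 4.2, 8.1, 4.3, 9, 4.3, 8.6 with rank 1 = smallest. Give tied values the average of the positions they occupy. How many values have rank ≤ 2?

Sorted (ascending): 4.2, 4.3, 4.3, 7.6, 8.1, 8.6, 8.7, 9
The 2 values of 4.3 occupy positions 2–3 → average rank (2+3)/2 = 2.5.
Ranks ≤ 2: {1} → 1 value.

1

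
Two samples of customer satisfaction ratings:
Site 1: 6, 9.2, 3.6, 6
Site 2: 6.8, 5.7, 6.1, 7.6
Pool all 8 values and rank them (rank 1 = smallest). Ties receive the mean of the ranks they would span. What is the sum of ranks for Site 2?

20

Sorted (ascending): 3.6, 5.7, 6, 6, 6.1, 6.8, 7.6, 9.2
The 2 values of 6 occupy positions 3–4 → average rank (3+4)/2 = 3.5.
Site 2 values → pooled ranks: 6.8→6, 5.7→2, 6.1→5, 7.6→7
Rank sum = 6 + 2 + 5 + 7 = 20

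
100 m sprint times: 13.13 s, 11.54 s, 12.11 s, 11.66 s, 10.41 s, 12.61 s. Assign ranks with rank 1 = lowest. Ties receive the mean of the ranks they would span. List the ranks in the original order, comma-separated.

6, 2, 4, 3, 1, 5

Sorted (ascending): 10.41, 11.54, 11.66, 12.11, 12.61, 13.13
No ties — each value takes its position as its rank.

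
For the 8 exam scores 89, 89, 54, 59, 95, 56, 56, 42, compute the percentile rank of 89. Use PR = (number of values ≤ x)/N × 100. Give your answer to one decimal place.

87.5

N = 8.
Strictly below 89: 5. Equal to 89: 2.
PR = 7/8 × 100 = 87.5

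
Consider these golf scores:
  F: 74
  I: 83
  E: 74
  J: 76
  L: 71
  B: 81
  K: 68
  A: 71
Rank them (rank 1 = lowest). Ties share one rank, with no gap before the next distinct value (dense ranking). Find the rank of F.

3

Sorted (ascending): 68, 71, 71, 74, 74, 76, 81, 83
The 2 values of 71 share dense rank 2.
The 2 values of 74 share dense rank 3.
Remaining distinct values take the next consecutive integers.
F has value 74 → rank 3.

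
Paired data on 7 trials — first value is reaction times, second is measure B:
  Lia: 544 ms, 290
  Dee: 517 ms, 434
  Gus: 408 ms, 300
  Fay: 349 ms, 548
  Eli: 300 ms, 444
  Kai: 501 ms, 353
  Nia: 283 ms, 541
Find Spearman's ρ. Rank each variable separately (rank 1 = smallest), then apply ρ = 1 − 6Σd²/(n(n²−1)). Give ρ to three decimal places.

Ranks of variable 1: 7, 6, 4, 3, 2, 5, 1
Ranks of variable 2: 1, 4, 2, 7, 5, 3, 6
d = r₁ − r₂: 6, 2, 2, -4, -3, 2, -5
d²: 36, 4, 4, 16, 9, 4, 25; Σd² = 98
ρ = 1 − 6·98/(7·48) = 1 − 588/336 = -0.750

-0.750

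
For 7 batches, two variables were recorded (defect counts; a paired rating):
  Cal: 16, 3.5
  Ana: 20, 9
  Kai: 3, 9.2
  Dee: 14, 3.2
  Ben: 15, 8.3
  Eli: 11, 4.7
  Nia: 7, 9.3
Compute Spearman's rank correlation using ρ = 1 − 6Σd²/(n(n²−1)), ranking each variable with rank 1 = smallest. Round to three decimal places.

Ranks of variable 1: 6, 7, 1, 4, 5, 3, 2
Ranks of variable 2: 2, 5, 6, 1, 4, 3, 7
d = r₁ − r₂: 4, 2, -5, 3, 1, 0, -5
d²: 16, 4, 25, 9, 1, 0, 25; Σd² = 80
ρ = 1 − 6·80/(7·48) = 1 − 480/336 = -0.429

-0.429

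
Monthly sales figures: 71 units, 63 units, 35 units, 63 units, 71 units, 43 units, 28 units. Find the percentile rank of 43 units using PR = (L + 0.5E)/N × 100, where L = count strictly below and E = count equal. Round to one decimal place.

N = 7.
Strictly below 43: 2. Equal to 43: 1.
PR = (2 + 0.5·1)/7 × 100 = 35.7

35.7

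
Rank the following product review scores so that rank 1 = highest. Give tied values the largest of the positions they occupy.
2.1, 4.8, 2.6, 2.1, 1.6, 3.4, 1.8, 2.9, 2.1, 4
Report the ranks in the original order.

Sorted (descending): 4.8, 4, 3.4, 2.9, 2.6, 2.1, 2.1, 2.1, 1.8, 1.6
The 3 values of 2.1 occupy positions 6–8 → each gets rank 8.

8, 1, 5, 8, 10, 3, 9, 4, 8, 2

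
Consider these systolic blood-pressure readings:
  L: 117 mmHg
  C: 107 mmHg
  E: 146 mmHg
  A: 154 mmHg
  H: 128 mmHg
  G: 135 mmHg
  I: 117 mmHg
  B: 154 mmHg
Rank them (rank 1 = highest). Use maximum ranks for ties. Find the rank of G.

4

Sorted (descending): 154, 154, 146, 135, 128, 117, 117, 107
The 2 values of 154 occupy positions 1–2 → each gets rank 2.
The 2 values of 117 occupy positions 6–7 → each gets rank 7.
G has value 135 mmHg → rank 4.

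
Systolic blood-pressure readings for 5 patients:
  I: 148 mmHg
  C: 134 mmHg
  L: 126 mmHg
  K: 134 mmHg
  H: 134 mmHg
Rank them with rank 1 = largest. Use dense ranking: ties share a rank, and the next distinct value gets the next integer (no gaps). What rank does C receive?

Sorted (descending): 148, 134, 134, 134, 126
The 3 values of 134 share dense rank 2.
Remaining distinct values take the next consecutive integers.
C has value 134 mmHg → rank 2.

2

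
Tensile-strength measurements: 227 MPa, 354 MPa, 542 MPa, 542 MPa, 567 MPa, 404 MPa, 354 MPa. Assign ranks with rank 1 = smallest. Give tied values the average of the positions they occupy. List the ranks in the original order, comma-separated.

Sorted (ascending): 227, 354, 354, 404, 542, 542, 567
The 2 values of 354 occupy positions 2–3 → average rank (2+3)/2 = 2.5.
The 2 values of 542 occupy positions 5–6 → average rank (5+6)/2 = 5.5.

1, 2.5, 5.5, 5.5, 7, 4, 2.5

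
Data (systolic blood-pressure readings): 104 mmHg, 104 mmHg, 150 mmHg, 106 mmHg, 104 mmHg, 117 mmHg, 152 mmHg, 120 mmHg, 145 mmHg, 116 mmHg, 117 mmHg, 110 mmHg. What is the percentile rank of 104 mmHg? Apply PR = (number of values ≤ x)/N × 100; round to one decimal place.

N = 12.
Strictly below 104: 0. Equal to 104: 3.
PR = 3/12 × 100 = 25.0

25.0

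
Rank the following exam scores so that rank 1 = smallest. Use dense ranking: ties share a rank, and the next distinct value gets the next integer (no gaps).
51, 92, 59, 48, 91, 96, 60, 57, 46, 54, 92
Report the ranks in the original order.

Sorted (ascending): 46, 48, 51, 54, 57, 59, 60, 91, 92, 92, 96
The 2 values of 92 share dense rank 9.
Remaining distinct values take the next consecutive integers.

3, 9, 6, 2, 8, 10, 7, 5, 1, 4, 9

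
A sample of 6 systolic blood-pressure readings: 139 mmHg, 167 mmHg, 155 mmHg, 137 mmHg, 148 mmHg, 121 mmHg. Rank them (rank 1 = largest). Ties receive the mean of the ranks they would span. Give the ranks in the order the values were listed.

4, 1, 2, 5, 3, 6

Sorted (descending): 167, 155, 148, 139, 137, 121
No ties — each value takes its position as its rank.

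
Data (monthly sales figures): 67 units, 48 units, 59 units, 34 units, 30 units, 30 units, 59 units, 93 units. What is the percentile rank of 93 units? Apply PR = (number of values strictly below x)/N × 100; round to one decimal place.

N = 8.
Strictly below 93: 7. Equal to 93: 1.
PR = 7/8 × 100 = 87.5

87.5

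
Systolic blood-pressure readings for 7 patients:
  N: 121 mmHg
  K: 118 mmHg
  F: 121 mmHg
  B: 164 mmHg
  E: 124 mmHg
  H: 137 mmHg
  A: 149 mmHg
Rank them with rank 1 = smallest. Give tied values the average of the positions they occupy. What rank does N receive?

Sorted (ascending): 118, 121, 121, 124, 137, 149, 164
The 2 values of 121 occupy positions 2–3 → average rank (2+3)/2 = 2.5.
N has value 121 mmHg → rank 2.5.

2.5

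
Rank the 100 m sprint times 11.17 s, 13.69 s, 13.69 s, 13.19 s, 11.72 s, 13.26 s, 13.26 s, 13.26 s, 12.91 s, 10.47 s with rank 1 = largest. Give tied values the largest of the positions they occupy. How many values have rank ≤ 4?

2

Sorted (descending): 13.69, 13.69, 13.26, 13.26, 13.26, 13.19, 12.91, 11.72, 11.17, 10.47
The 2 values of 13.69 occupy positions 1–2 → each gets rank 2.
The 3 values of 13.26 occupy positions 3–5 → each gets rank 5.
Ranks ≤ 4: {2, 2} → 2 values.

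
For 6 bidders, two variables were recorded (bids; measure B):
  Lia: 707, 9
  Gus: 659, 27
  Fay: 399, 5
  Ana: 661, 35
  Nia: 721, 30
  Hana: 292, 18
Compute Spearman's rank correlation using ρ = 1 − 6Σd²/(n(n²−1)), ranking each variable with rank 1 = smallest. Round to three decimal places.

Ranks of variable 1: 5, 3, 2, 4, 6, 1
Ranks of variable 2: 2, 4, 1, 6, 5, 3
d = r₁ − r₂: 3, -1, 1, -2, 1, -2
d²: 9, 1, 1, 4, 1, 4; Σd² = 20
ρ = 1 − 6·20/(6·35) = 1 − 120/210 = 0.429

0.429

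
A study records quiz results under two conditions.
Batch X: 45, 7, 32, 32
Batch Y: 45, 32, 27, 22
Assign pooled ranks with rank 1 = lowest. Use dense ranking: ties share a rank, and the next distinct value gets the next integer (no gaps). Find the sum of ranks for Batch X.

Sorted (ascending): 7, 22, 27, 32, 32, 32, 45, 45
The 3 values of 32 share dense rank 4.
The 2 values of 45 share dense rank 5.
Remaining distinct values take the next consecutive integers.
Batch X values → pooled ranks: 45→5, 7→1, 32→4, 32→4
Rank sum = 5 + 1 + 4 + 4 = 14

14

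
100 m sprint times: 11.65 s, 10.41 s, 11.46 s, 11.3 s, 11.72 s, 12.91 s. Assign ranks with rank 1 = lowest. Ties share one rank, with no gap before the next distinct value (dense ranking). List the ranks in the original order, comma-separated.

4, 1, 3, 2, 5, 6

Sorted (ascending): 10.41, 11.3, 11.46, 11.65, 11.72, 12.91
No ties — each value takes its position as its rank.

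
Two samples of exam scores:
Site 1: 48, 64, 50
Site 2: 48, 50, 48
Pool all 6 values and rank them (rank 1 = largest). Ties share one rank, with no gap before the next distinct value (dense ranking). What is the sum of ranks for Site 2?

Sorted (descending): 64, 50, 50, 48, 48, 48
The 2 values of 50 share dense rank 2.
The 3 values of 48 share dense rank 3.
Remaining distinct values take the next consecutive integers.
Site 2 values → pooled ranks: 48→3, 50→2, 48→3
Rank sum = 3 + 2 + 3 = 8

8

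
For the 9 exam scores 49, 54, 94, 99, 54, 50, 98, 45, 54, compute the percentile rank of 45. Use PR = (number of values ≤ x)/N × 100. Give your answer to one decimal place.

11.1

N = 9.
Strictly below 45: 0. Equal to 45: 1.
PR = 1/9 × 100 = 11.1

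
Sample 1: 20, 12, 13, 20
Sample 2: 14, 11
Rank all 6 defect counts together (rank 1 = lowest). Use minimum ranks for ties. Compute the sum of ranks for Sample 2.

5

Sorted (ascending): 11, 12, 13, 14, 20, 20
The 2 values of 20 occupy positions 5–6 → each gets rank 5.
Sample 2 values → pooled ranks: 14→4, 11→1
Rank sum = 4 + 1 = 5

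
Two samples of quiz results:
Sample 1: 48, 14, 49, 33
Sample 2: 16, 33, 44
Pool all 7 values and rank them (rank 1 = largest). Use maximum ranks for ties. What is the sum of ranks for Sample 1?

Sorted (descending): 49, 48, 44, 33, 33, 16, 14
The 2 values of 33 occupy positions 4–5 → each gets rank 5.
Sample 1 values → pooled ranks: 48→2, 14→7, 49→1, 33→5
Rank sum = 2 + 7 + 1 + 5 = 15

15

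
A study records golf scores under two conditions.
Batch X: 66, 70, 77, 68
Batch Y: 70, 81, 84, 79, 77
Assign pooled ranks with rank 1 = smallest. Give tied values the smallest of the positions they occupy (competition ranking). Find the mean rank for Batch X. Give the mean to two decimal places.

2.75

Sorted (ascending): 66, 68, 70, 70, 77, 77, 79, 81, 84
The 2 values of 70 occupy positions 3–4 → each gets rank 3.
The 2 values of 77 occupy positions 5–6 → each gets rank 5.
Batch X values → pooled ranks: 66→1, 70→3, 77→5, 68→2
Mean rank = (1 + 3 + 5 + 2) / 4 = 2.75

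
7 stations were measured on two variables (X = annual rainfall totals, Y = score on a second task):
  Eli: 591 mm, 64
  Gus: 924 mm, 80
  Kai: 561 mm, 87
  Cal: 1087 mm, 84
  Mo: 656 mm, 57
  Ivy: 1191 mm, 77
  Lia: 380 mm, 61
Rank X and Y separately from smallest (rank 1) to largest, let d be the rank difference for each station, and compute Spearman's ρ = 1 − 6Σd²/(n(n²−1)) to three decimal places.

0.214

Ranks of variable 1: 3, 5, 2, 6, 4, 7, 1
Ranks of variable 2: 3, 5, 7, 6, 1, 4, 2
d = r₁ − r₂: 0, 0, -5, 0, 3, 3, -1
d²: 0, 0, 25, 0, 9, 9, 1; Σd² = 44
ρ = 1 − 6·44/(7·48) = 1 − 264/336 = 0.214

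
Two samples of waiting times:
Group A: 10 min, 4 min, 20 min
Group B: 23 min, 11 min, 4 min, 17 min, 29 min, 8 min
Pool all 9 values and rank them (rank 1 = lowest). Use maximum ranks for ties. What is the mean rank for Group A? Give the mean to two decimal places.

Sorted (ascending): 4, 4, 8, 10, 11, 17, 20, 23, 29
The 2 values of 4 occupy positions 1–2 → each gets rank 2.
Group A values → pooled ranks: 10→4, 4→2, 20→7
Mean rank = (4 + 2 + 7) / 3 = 4.33

4.33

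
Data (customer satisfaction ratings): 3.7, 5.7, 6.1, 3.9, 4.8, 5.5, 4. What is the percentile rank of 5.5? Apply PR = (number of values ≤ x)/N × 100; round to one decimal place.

N = 7.
Strictly below 5.5: 4. Equal to 5.5: 1.
PR = 5/7 × 100 = 71.4

71.4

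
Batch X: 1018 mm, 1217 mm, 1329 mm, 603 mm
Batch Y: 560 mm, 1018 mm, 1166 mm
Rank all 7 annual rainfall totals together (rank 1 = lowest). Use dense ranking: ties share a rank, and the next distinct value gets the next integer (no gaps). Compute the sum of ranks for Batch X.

16

Sorted (ascending): 560, 603, 1018, 1018, 1166, 1217, 1329
The 2 values of 1018 share dense rank 3.
Remaining distinct values take the next consecutive integers.
Batch X values → pooled ranks: 1018→3, 1217→5, 1329→6, 603→2
Rank sum = 3 + 5 + 6 + 2 = 16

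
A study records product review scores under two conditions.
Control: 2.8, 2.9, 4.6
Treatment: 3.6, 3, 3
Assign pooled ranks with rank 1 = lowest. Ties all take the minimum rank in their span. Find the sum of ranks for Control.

9

Sorted (ascending): 2.8, 2.9, 3, 3, 3.6, 4.6
The 2 values of 3 occupy positions 3–4 → each gets rank 3.
Control values → pooled ranks: 2.8→1, 2.9→2, 4.6→6
Rank sum = 1 + 2 + 6 = 9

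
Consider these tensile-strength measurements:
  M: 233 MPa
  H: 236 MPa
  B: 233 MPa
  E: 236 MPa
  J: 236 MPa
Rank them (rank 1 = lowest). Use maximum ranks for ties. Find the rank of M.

Sorted (ascending): 233, 233, 236, 236, 236
The 2 values of 233 occupy positions 1–2 → each gets rank 2.
The 3 values of 236 occupy positions 3–5 → each gets rank 5.
M has value 233 MPa → rank 2.

2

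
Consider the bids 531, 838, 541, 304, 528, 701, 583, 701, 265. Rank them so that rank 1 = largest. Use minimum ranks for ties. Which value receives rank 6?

531

Sorted (descending): 838, 701, 701, 583, 541, 531, 528, 304, 265
The 2 values of 701 occupy positions 2–3 → each gets rank 2.
Rank 6 → value 531.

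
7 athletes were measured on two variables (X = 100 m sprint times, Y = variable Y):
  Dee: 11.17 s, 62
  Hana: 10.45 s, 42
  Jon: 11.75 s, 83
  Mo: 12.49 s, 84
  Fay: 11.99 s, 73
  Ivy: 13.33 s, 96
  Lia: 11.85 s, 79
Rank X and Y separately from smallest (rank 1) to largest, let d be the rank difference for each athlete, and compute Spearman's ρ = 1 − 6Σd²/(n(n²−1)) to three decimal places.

Ranks of variable 1: 2, 1, 3, 6, 5, 7, 4
Ranks of variable 2: 2, 1, 5, 6, 3, 7, 4
d = r₁ − r₂: 0, 0, -2, 0, 2, 0, 0
d²: 0, 0, 4, 0, 4, 0, 0; Σd² = 8
ρ = 1 − 6·8/(7·48) = 1 − 48/336 = 0.857

0.857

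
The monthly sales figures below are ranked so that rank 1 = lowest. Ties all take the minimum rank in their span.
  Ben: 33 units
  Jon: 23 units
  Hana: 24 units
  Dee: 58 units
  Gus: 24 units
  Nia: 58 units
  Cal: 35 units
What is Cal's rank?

Sorted (ascending): 23, 24, 24, 33, 35, 58, 58
The 2 values of 24 occupy positions 2–3 → each gets rank 2.
The 2 values of 58 occupy positions 6–7 → each gets rank 6.
Cal has value 35 units → rank 5.

5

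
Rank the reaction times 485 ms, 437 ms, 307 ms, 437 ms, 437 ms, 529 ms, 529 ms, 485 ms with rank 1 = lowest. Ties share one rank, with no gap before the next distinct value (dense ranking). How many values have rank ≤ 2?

Sorted (ascending): 307, 437, 437, 437, 485, 485, 529, 529
The 3 values of 437 share dense rank 2.
The 2 values of 485 share dense rank 3.
The 2 values of 529 share dense rank 4.
Remaining distinct values take the next consecutive integers.
Ranks ≤ 2: {1, 2, 2, 2} → 4 values.

4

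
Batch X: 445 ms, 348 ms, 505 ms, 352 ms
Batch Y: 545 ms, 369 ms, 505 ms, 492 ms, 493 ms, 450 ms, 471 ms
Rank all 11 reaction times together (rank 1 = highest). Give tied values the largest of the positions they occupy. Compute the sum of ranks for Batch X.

Sorted (descending): 545, 505, 505, 493, 492, 471, 450, 445, 369, 352, 348
The 2 values of 505 occupy positions 2–3 → each gets rank 3.
Batch X values → pooled ranks: 445→8, 348→11, 505→3, 352→10
Rank sum = 8 + 11 + 3 + 10 = 32

32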